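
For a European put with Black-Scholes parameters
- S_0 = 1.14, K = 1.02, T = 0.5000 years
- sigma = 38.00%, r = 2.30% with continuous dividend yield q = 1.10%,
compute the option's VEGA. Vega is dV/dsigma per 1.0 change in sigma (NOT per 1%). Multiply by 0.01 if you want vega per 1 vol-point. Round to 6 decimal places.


Answer: Vega = 0.271773

Derivation:
d1 = 0.5706189280; d2 = 0.3019183511
phi(d1) = 0.3390046301; exp(-qT) = 0.9945150973; exp(-rT) = 0.9885658722
Vega = S * exp(-qT) * phi(d1) * sqrt(T) = 1.1400 * 0.9945150973 * 0.3390046301 * 0.7071067812 = 0.271773


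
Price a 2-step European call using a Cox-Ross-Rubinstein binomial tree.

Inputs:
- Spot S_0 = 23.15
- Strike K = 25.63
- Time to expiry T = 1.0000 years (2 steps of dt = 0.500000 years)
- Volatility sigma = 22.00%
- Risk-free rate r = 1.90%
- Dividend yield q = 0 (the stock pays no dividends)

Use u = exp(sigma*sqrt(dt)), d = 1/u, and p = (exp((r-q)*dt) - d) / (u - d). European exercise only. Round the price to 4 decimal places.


Answer: Price = V(0,0) = 1.4162

Derivation:
dt = T/N = 0.500000
u = exp(sigma*sqrt(dt)) = 1.168316; d = 1/u = 0.855933
p = (exp((r-q)*dt) - d) / (u - d) = 0.491744
Discount per step: exp(-r*dt) = 0.990545
Stock lattice S(k, i) with i counting down-moves:
  k=0: S(0,0) = 23.1500
  k=1: S(1,0) = 27.0465; S(1,1) = 19.8148
  k=2: S(2,0) = 31.5989; S(2,1) = 23.1500; S(2,2) = 16.9602
Terminal payoffs V(N, i) = max(S_T - K, 0):
  V(2,0) = 5.968883; V(2,1) = 0.000000; V(2,2) = 0.000000
Backward induction: V(k, i) = exp(-r*dt) * [p * V(k+1, i) + (1-p) * V(k+1, i+1)].
  V(1,0) = exp(-r*dt) * [p*5.968883 + (1-p)*0.000000] = 2.907408
  V(1,1) = exp(-r*dt) * [p*0.000000 + (1-p)*0.000000] = 0.000000
  V(0,0) = exp(-r*dt) * [p*2.907408 + (1-p)*0.000000] = 1.416182


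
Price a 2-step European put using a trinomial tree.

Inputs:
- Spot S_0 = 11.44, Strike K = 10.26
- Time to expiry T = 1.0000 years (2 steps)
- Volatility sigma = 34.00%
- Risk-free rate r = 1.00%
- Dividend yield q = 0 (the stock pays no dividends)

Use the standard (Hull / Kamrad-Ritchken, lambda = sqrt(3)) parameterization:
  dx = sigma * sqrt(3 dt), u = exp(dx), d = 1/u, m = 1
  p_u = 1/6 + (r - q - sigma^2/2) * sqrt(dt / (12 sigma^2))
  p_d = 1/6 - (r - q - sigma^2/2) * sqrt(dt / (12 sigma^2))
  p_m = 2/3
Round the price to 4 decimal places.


dt = T/N = 0.500000; dx = sigma*sqrt(3*dt) = 0.416413
u = exp(dx) = 1.516512; d = 1/u = 0.659408
p_u = 0.137969, p_m = 0.666667, p_d = 0.195364
Discount per step: exp(-r*dt) = 0.995012
Stock lattice S(k, j) with j the centered position index:
  k=0: S(0,+0) = 11.4400
  k=1: S(1,-1) = 7.5436; S(1,+0) = 11.4400; S(1,+1) = 17.3489
  k=2: S(2,-2) = 4.9743; S(2,-1) = 7.5436; S(2,+0) = 11.4400; S(2,+1) = 17.3489; S(2,+2) = 26.3098
Terminal payoffs V(N, j) = max(K - S_T, 0):
  V(2,-2) = 5.285676; V(2,-1) = 2.716376; V(2,+0) = 0.000000; V(2,+1) = 0.000000; V(2,+2) = 0.000000
Backward induction: V(k, j) = exp(-r*dt) * [p_u * V(k+1, j+1) + p_m * V(k+1, j) + p_d * V(k+1, j-1)]
  V(1,-1) = exp(-r*dt) * [p_u*0.000000 + p_m*2.716376 + p_d*5.285676] = 2.829366
  V(1,+0) = exp(-r*dt) * [p_u*0.000000 + p_m*0.000000 + p_d*2.716376] = 0.528036
  V(1,+1) = exp(-r*dt) * [p_u*0.000000 + p_m*0.000000 + p_d*0.000000] = 0.000000
  V(0,+0) = exp(-r*dt) * [p_u*0.000000 + p_m*0.528036 + p_d*2.829366] = 0.900268

Answer: Price = V(0,0) = 0.9003


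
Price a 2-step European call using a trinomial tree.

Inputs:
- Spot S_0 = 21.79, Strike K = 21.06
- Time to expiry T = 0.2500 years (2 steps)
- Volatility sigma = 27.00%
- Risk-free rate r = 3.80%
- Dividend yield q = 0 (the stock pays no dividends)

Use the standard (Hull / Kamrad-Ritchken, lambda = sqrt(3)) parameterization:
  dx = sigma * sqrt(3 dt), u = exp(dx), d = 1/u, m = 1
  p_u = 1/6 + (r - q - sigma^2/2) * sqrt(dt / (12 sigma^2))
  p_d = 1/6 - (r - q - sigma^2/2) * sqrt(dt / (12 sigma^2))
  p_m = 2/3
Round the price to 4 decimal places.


dt = T/N = 0.125000; dx = sigma*sqrt(3*dt) = 0.165341
u = exp(dx) = 1.179795; d = 1/u = 0.847605
p_u = 0.167253, p_m = 0.666667, p_d = 0.166081
Discount per step: exp(-r*dt) = 0.995261
Stock lattice S(k, j) with j the centered position index:
  k=0: S(0,+0) = 21.7900
  k=1: S(1,-1) = 18.4693; S(1,+0) = 21.7900; S(1,+1) = 25.7077
  k=2: S(2,-2) = 15.6547; S(2,-1) = 18.4693; S(2,+0) = 21.7900; S(2,+1) = 25.7077; S(2,+2) = 30.3298
Terminal payoffs V(N, j) = max(S_T - K, 0):
  V(2,-2) = 0.000000; V(2,-1) = 0.000000; V(2,+0) = 0.730000; V(2,+1) = 4.647730; V(2,+2) = 9.269847
Backward induction: V(k, j) = exp(-r*dt) * [p_u * V(k+1, j+1) + p_m * V(k+1, j) + p_d * V(k+1, j-1)]
  V(1,-1) = exp(-r*dt) * [p_u*0.730000 + p_m*0.000000 + p_d*0.000000] = 0.121516
  V(1,+0) = exp(-r*dt) * [p_u*4.647730 + p_m*0.730000 + p_d*0.000000] = 1.258022
  V(1,+1) = exp(-r*dt) * [p_u*9.269847 + p_m*4.647730 + p_d*0.730000] = 4.747527
  V(0,+0) = exp(-r*dt) * [p_u*4.747527 + p_m*1.258022 + p_d*0.121516] = 1.645066

Answer: Price = V(0,0) = 1.6451


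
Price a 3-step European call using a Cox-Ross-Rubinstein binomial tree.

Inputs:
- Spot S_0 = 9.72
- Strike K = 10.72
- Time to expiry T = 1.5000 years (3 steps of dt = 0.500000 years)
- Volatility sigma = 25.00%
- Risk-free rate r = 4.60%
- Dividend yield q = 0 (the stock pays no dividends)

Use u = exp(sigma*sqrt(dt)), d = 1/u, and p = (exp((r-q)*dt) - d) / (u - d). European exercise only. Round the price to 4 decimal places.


Answer: Price = V(0,0) = 1.0875

Derivation:
dt = T/N = 0.500000
u = exp(sigma*sqrt(dt)) = 1.193365; d = 1/u = 0.837967
p = (exp((r-q)*dt) - d) / (u - d) = 0.521387
Discount per step: exp(-r*dt) = 0.977262
Stock lattice S(k, i) with i counting down-moves:
  k=0: S(0,0) = 9.7200
  k=1: S(1,0) = 11.5995; S(1,1) = 8.1450
  k=2: S(2,0) = 13.8424; S(2,1) = 9.7200; S(2,2) = 6.8253
  k=3: S(3,0) = 16.5191; S(3,1) = 11.5995; S(3,2) = 8.1450; S(3,3) = 5.7194
Terminal payoffs V(N, i) = max(S_T - K, 0):
  V(3,0) = 5.799074; V(3,1) = 0.879504; V(3,2) = 0.000000; V(3,3) = 0.000000
Backward induction: V(k, i) = exp(-r*dt) * [p * V(k+1, i) + (1-p) * V(k+1, i+1)].
  V(2,0) = exp(-r*dt) * [p*5.799074 + (1-p)*0.879504] = 3.366183
  V(2,1) = exp(-r*dt) * [p*0.879504 + (1-p)*0.000000] = 0.448135
  V(2,2) = exp(-r*dt) * [p*0.000000 + (1-p)*0.000000] = 0.000000
  V(1,0) = exp(-r*dt) * [p*3.366183 + (1-p)*0.448135] = 1.924784
  V(1,1) = exp(-r*dt) * [p*0.448135 + (1-p)*0.000000] = 0.228339
  V(0,0) = exp(-r*dt) * [p*1.924784 + (1-p)*0.228339] = 1.087539


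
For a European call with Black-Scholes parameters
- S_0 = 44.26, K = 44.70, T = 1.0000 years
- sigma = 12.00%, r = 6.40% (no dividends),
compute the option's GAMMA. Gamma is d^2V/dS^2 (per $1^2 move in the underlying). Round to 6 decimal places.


d1 = 0.5108986084; d2 = 0.3908986084
phi(d1) = 0.3501312386; exp(-qT) = 1.0000000000; exp(-rT) = 0.9380049995
Gamma = exp(-qT) * phi(d1) / (S * sigma * sqrt(T)) = 1.0000000000 * 0.3501312386 / (44.2600 * 0.1200 * 1.0000000000) = 0.065923

Answer: Gamma = 0.065923


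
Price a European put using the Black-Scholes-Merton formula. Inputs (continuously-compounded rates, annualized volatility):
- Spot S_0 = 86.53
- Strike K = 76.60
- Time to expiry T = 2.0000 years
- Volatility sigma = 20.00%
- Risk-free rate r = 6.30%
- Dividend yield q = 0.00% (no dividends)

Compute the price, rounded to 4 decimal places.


Answer: Price = 2.2531

Derivation:
d1 = (ln(S/K) + (r - q + 0.5*sigma^2) * T) / (sigma * sqrt(T)) = 1.01785934
d2 = d1 - sigma * sqrt(T) = 0.73501663
exp(-rT) = 0.88161485; exp(-qT) = 1.00000000
P = K * exp(-rT) * N(-d2) - S_0 * exp(-qT) * N(-d1)
N(-d1) = 0.15437240; N(-d2) = 0.23116468
P = 76.6000 * 0.88161485 * 0.23116468 - 86.5300 * 1.00000000 * 0.15437240 = 2.2531


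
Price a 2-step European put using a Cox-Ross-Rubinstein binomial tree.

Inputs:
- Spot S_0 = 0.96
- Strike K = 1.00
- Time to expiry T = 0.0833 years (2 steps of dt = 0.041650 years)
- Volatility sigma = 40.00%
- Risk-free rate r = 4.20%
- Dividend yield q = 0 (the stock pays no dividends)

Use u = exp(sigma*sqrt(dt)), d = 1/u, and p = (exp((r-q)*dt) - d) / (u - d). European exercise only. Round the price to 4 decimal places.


Answer: Price = V(0,0) = 0.0677

Derivation:
dt = T/N = 0.041650
u = exp(sigma*sqrt(dt)) = 1.085058; d = 1/u = 0.921610
p = (exp((r-q)*dt) - d) / (u - d) = 0.490315
Discount per step: exp(-r*dt) = 0.998252
Stock lattice S(k, i) with i counting down-moves:
  k=0: S(0,0) = 0.9600
  k=1: S(1,0) = 1.0417; S(1,1) = 0.8847
  k=2: S(2,0) = 1.1303; S(2,1) = 0.9600; S(2,2) = 0.8154
Terminal payoffs V(N, i) = max(K - S_T, 0):
  V(2,0) = 0.000000; V(2,1) = 0.040000; V(2,2) = 0.184610
Backward induction: V(k, i) = exp(-r*dt) * [p * V(k+1, i) + (1-p) * V(k+1, i+1)].
  V(1,0) = exp(-r*dt) * [p*0.000000 + (1-p)*0.040000] = 0.020352
  V(1,1) = exp(-r*dt) * [p*0.040000 + (1-p)*0.184610] = 0.113507
  V(0,0) = exp(-r*dt) * [p*0.020352 + (1-p)*0.113507] = 0.067713


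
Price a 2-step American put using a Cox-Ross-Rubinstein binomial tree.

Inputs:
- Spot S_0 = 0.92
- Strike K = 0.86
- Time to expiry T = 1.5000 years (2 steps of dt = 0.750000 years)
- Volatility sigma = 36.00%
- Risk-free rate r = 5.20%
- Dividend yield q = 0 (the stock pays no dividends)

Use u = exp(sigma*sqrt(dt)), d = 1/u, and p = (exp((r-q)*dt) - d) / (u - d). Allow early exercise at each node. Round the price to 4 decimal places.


Answer: Price = V(0,0) = 0.0923

Derivation:
dt = T/N = 0.750000
u = exp(sigma*sqrt(dt)) = 1.365839; d = 1/u = 0.732151
p = (exp((r-q)*dt) - d) / (u - d) = 0.485443
Discount per step: exp(-r*dt) = 0.961751
Stock lattice S(k, i) with i counting down-moves:
  k=0: S(0,0) = 0.9200
  k=1: S(1,0) = 1.2566; S(1,1) = 0.6736
  k=2: S(2,0) = 1.7163; S(2,1) = 0.9200; S(2,2) = 0.4932
Terminal payoffs V(N, i) = max(K - S_T, 0):
  V(2,0) = 0.000000; V(2,1) = 0.000000; V(2,2) = 0.366839
Backward induction: V(k, i) = exp(-r*dt) * [p * V(k+1, i) + (1-p) * V(k+1, i+1)]; then take max(V_cont, immediate exercise) for American.
  V(1,0) = exp(-r*dt) * [p*0.000000 + (1-p)*0.000000] = 0.000000; exercise = 0.000000; V(1,0) = max -> 0.000000
  V(1,1) = exp(-r*dt) * [p*0.000000 + (1-p)*0.366839] = 0.181540; exercise = 0.186422; V(1,1) = max -> 0.186422
  V(0,0) = exp(-r*dt) * [p*0.000000 + (1-p)*0.186422] = 0.092255; exercise = 0.000000; V(0,0) = max -> 0.092255


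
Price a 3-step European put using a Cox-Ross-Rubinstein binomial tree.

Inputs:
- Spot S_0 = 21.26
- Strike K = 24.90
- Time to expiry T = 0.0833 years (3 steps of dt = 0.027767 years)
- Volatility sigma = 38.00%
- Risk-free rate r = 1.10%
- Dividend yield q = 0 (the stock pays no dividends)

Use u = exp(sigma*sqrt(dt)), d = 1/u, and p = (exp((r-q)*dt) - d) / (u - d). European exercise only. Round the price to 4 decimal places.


Answer: Price = V(0,0) = 3.7102

Derivation:
dt = T/N = 0.027767
u = exp(sigma*sqrt(dt)) = 1.065368; d = 1/u = 0.938642
p = (exp((r-q)*dt) - d) / (u - d) = 0.486586
Discount per step: exp(-r*dt) = 0.999695
Stock lattice S(k, i) with i counting down-moves:
  k=0: S(0,0) = 21.2600
  k=1: S(1,0) = 22.6497; S(1,1) = 19.9555
  k=2: S(2,0) = 24.1303; S(2,1) = 21.2600; S(2,2) = 18.7311
  k=3: S(3,0) = 25.7077; S(3,1) = 22.6497; S(3,2) = 19.9555; S(3,3) = 17.5818
Terminal payoffs V(N, i) = max(K - S_T, 0):
  V(3,0) = 0.000000; V(3,1) = 2.250268; V(3,2) = 4.944462; V(3,3) = 7.318181
Backward induction: V(k, i) = exp(-r*dt) * [p * V(k+1, i) + (1-p) * V(k+1, i+1)].
  V(2,0) = exp(-r*dt) * [p*0.000000 + (1-p)*2.250268] = 1.154967
  V(2,1) = exp(-r*dt) * [p*2.250268 + (1-p)*4.944462] = 3.632396
  V(2,2) = exp(-r*dt) * [p*4.944462 + (1-p)*7.318181] = 6.161281
  V(1,0) = exp(-r*dt) * [p*1.154967 + (1-p)*3.632396] = 2.426173
  V(1,1) = exp(-r*dt) * [p*3.632396 + (1-p)*6.161281] = 4.929256
  V(0,0) = exp(-r*dt) * [p*2.426173 + (1-p)*4.929256] = 3.710158


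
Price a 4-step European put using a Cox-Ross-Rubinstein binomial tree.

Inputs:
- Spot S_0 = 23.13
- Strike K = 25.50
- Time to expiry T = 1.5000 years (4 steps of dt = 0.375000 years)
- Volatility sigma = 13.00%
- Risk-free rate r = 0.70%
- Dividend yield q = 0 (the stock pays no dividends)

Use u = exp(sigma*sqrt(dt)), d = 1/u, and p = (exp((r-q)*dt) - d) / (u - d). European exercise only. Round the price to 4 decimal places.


Answer: Price = V(0,0) = 2.8788

Derivation:
dt = T/N = 0.375000
u = exp(sigma*sqrt(dt)) = 1.082863; d = 1/u = 0.923478
p = (exp((r-q)*dt) - d) / (u - d) = 0.496600
Discount per step: exp(-r*dt) = 0.997378
Stock lattice S(k, i) with i counting down-moves:
  k=0: S(0,0) = 23.1300
  k=1: S(1,0) = 25.0466; S(1,1) = 21.3600
  k=2: S(2,0) = 27.1221; S(2,1) = 23.1300; S(2,2) = 19.7255
  k=3: S(3,0) = 29.3695; S(3,1) = 25.0466; S(3,2) = 21.3600; S(3,3) = 18.2161
  k=4: S(4,0) = 31.8031; S(4,1) = 27.1221; S(4,2) = 23.1300; S(4,3) = 19.7255; S(4,4) = 16.8222
Terminal payoffs V(N, i) = max(K - S_T, 0):
  V(4,0) = 0.000000; V(4,1) = 0.000000; V(4,2) = 2.370000; V(4,3) = 5.774472; V(4,4) = 8.677844
Backward induction: V(k, i) = exp(-r*dt) * [p * V(k+1, i) + (1-p) * V(k+1, i+1)].
  V(3,0) = exp(-r*dt) * [p*0.000000 + (1-p)*0.000000] = 0.000000
  V(3,1) = exp(-r*dt) * [p*0.000000 + (1-p)*2.370000] = 1.189931
  V(3,2) = exp(-r*dt) * [p*2.370000 + (1-p)*5.774472] = 4.073107
  V(3,3) = exp(-r*dt) * [p*5.774472 + (1-p)*8.677844] = 7.217061
  V(2,0) = exp(-r*dt) * [p*0.000000 + (1-p)*1.189931] = 0.597442
  V(2,1) = exp(-r*dt) * [p*1.189931 + (1-p)*4.073107] = 2.634399
  V(2,2) = exp(-r*dt) * [p*4.073107 + (1-p)*7.217061] = 5.640948
  V(1,0) = exp(-r*dt) * [p*0.597442 + (1-p)*2.634399] = 1.618592
  V(1,1) = exp(-r*dt) * [p*2.634399 + (1-p)*5.640948] = 4.137023
  V(0,0) = exp(-r*dt) * [p*1.618592 + (1-p)*4.137023] = 2.878804


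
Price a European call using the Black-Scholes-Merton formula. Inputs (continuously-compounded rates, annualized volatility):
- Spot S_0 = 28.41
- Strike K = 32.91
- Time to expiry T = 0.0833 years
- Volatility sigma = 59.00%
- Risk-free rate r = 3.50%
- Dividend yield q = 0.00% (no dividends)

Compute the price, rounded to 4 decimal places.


d1 = (ln(S/K) + (r - q + 0.5*sigma^2) * T) / (sigma * sqrt(T)) = -0.76120659
d2 = d1 - sigma * sqrt(T) = -0.93149085
exp(-rT) = 0.99708875; exp(-qT) = 1.00000000
C = S_0 * exp(-qT) * N(d1) - K * exp(-rT) * N(d2)
N(d1) = 0.22326684; N(d2) = 0.17579986
C = 28.4100 * 1.00000000 * 0.22326684 - 32.9100 * 0.99708875 * 0.17579986 = 0.5743

Answer: Price = 0.5743


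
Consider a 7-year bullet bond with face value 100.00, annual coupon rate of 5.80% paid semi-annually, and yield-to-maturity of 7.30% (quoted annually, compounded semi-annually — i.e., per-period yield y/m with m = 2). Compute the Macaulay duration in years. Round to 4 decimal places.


Answer: Macaulay duration = 5.7921 years

Derivation:
Coupon per period c = face * coupon_rate / m = 2.900000
Periods per year m = 2; per-period yield y/m = 0.036500
Number of cashflows N = 14
Cashflows (t years, CF_t, discount factor 1/(1+y/m)^(m*t), PV):
  t = 0.5000: CF_t = 2.900000, DF = 0.964785, PV = 2.797877
  t = 1.0000: CF_t = 2.900000, DF = 0.930811, PV = 2.699351
  t = 1.5000: CF_t = 2.900000, DF = 0.898033, PV = 2.604294
  t = 2.0000: CF_t = 2.900000, DF = 0.866409, PV = 2.512585
  t = 2.5000: CF_t = 2.900000, DF = 0.835898, PV = 2.424105
  t = 3.0000: CF_t = 2.900000, DF = 0.806462, PV = 2.338741
  t = 3.5000: CF_t = 2.900000, DF = 0.778063, PV = 2.256383
  t = 4.0000: CF_t = 2.900000, DF = 0.750664, PV = 2.176925
  t = 4.5000: CF_t = 2.900000, DF = 0.724230, PV = 2.100266
  t = 5.0000: CF_t = 2.900000, DF = 0.698726, PV = 2.026306
  t = 5.5000: CF_t = 2.900000, DF = 0.674121, PV = 1.954950
  t = 6.0000: CF_t = 2.900000, DF = 0.650382, PV = 1.886107
  t = 6.5000: CF_t = 2.900000, DF = 0.627479, PV = 1.819688
  t = 7.0000: CF_t = 102.900000, DF = 0.605382, PV = 62.293837
Price P = sum_t PV_t = 91.891417
Macaulay numerator sum_t t * PV_t:
  t * PV_t at t = 0.5000: 1.398939
  t * PV_t at t = 1.0000: 2.699351
  t * PV_t at t = 1.5000: 3.906442
  t * PV_t at t = 2.0000: 5.025170
  t * PV_t at t = 2.5000: 6.060263
  t * PV_t at t = 3.0000: 7.016223
  t * PV_t at t = 3.5000: 7.897341
  t * PV_t at t = 4.0000: 8.707702
  t * PV_t at t = 4.5000: 9.451196
  t * PV_t at t = 5.0000: 10.131528
  t * PV_t at t = 5.5000: 10.752224
  t * PV_t at t = 6.0000: 11.316642
  t * PV_t at t = 6.5000: 11.827974
  t * PV_t at t = 7.0000: 436.056862
Macaulay duration D = (sum_t t * PV_t) / P = 532.247856 / 91.891417 = 5.792139


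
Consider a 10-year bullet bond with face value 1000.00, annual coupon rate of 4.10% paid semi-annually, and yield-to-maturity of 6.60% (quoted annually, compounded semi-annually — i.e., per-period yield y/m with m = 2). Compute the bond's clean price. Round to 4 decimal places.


Answer: Price = 819.0865

Derivation:
Coupon per period c = face * coupon_rate / m = 20.500000
Periods per year m = 2; per-period yield y/m = 0.033000
Number of cashflows N = 20
Cashflows (t years, CF_t, discount factor 1/(1+y/m)^(m*t), PV):
  t = 0.5000: CF_t = 20.500000, DF = 0.968054, PV = 19.845111
  t = 1.0000: CF_t = 20.500000, DF = 0.937129, PV = 19.211144
  t = 1.5000: CF_t = 20.500000, DF = 0.907192, PV = 18.597428
  t = 2.0000: CF_t = 20.500000, DF = 0.878211, PV = 18.003319
  t = 2.5000: CF_t = 20.500000, DF = 0.850156, PV = 17.428189
  t = 3.0000: CF_t = 20.500000, DF = 0.822997, PV = 16.871431
  t = 3.5000: CF_t = 20.500000, DF = 0.796705, PV = 16.332460
  t = 4.0000: CF_t = 20.500000, DF = 0.771254, PV = 15.810707
  t = 4.5000: CF_t = 20.500000, DF = 0.746616, PV = 15.305621
  t = 5.0000: CF_t = 20.500000, DF = 0.722764, PV = 14.816671
  t = 5.5000: CF_t = 20.500000, DF = 0.699675, PV = 14.343341
  t = 6.0000: CF_t = 20.500000, DF = 0.677323, PV = 13.885132
  t = 6.5000: CF_t = 20.500000, DF = 0.655686, PV = 13.441560
  t = 7.0000: CF_t = 20.500000, DF = 0.634739, PV = 13.012159
  t = 7.5000: CF_t = 20.500000, DF = 0.614462, PV = 12.596475
  t = 8.0000: CF_t = 20.500000, DF = 0.594833, PV = 12.194071
  t = 8.5000: CF_t = 20.500000, DF = 0.575830, PV = 11.804522
  t = 9.0000: CF_t = 20.500000, DF = 0.557435, PV = 11.427417
  t = 9.5000: CF_t = 20.500000, DF = 0.539627, PV = 11.062359
  t = 10.0000: CF_t = 1020.500000, DF = 0.522388, PV = 533.097417
Price P = sum_t PV_t = 819.086536


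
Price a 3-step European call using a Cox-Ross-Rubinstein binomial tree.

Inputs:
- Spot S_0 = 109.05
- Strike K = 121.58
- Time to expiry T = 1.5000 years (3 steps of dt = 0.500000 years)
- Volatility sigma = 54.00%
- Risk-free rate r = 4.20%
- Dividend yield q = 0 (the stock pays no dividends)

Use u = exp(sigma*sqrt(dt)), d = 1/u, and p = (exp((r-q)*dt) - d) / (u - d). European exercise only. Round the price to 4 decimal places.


Answer: Price = V(0,0) = 28.2702

Derivation:
dt = T/N = 0.500000
u = exp(sigma*sqrt(dt)) = 1.464974; d = 1/u = 0.682606
p = (exp((r-q)*dt) - d) / (u - d) = 0.432809
Discount per step: exp(-r*dt) = 0.979219
Stock lattice S(k, i) with i counting down-moves:
  k=0: S(0,0) = 109.0500
  k=1: S(1,0) = 159.7554; S(1,1) = 74.4382
  k=2: S(2,0) = 234.0376; S(2,1) = 109.0500; S(2,2) = 50.8119
  k=3: S(3,0) = 342.8591; S(3,1) = 159.7554; S(3,2) = 74.4382; S(3,3) = 34.6845
Terminal payoffs V(N, i) = max(S_T - K, 0):
  V(3,0) = 221.279067; V(3,1) = 38.175441; V(3,2) = 0.000000; V(3,3) = 0.000000
Backward induction: V(k, i) = exp(-r*dt) * [p * V(k+1, i) + (1-p) * V(k+1, i+1)].
  V(2,0) = exp(-r*dt) * [p*221.279067 + (1-p)*38.175441] = 114.984165
  V(2,1) = exp(-r*dt) * [p*38.175441 + (1-p)*0.000000] = 16.179322
  V(2,2) = exp(-r*dt) * [p*0.000000 + (1-p)*0.000000] = 0.000000
  V(1,0) = exp(-r*dt) * [p*114.984165 + (1-p)*16.179322] = 57.718066
  V(1,1) = exp(-r*dt) * [p*16.179322 + (1-p)*0.000000] = 6.857038
  V(0,0) = exp(-r*dt) * [p*57.718066 + (1-p)*6.857038] = 28.270204


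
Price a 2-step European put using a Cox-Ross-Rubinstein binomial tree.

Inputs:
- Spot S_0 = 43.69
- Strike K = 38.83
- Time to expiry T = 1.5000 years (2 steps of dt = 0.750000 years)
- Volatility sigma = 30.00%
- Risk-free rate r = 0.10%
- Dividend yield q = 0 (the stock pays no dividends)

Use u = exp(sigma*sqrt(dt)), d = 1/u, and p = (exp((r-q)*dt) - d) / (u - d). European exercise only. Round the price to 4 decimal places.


Answer: Price = V(0,0) = 4.0678

Derivation:
dt = T/N = 0.750000
u = exp(sigma*sqrt(dt)) = 1.296681; d = 1/u = 0.771200
p = (exp((r-q)*dt) - d) / (u - d) = 0.436839
Discount per step: exp(-r*dt) = 0.999250
Stock lattice S(k, i) with i counting down-moves:
  k=0: S(0,0) = 43.6900
  k=1: S(1,0) = 56.6520; S(1,1) = 33.6937
  k=2: S(2,0) = 73.4595; S(2,1) = 43.6900; S(2,2) = 25.9846
Terminal payoffs V(N, i) = max(K - S_T, 0):
  V(2,0) = 0.000000; V(2,1) = 0.000000; V(2,2) = 12.845401
Backward induction: V(k, i) = exp(-r*dt) * [p * V(k+1, i) + (1-p) * V(k+1, i+1)].
  V(1,0) = exp(-r*dt) * [p*0.000000 + (1-p)*0.000000] = 0.000000
  V(1,1) = exp(-r*dt) * [p*0.000000 + (1-p)*12.845401] = 7.228608
  V(0,0) = exp(-r*dt) * [p*0.000000 + (1-p)*7.228608] = 4.067820


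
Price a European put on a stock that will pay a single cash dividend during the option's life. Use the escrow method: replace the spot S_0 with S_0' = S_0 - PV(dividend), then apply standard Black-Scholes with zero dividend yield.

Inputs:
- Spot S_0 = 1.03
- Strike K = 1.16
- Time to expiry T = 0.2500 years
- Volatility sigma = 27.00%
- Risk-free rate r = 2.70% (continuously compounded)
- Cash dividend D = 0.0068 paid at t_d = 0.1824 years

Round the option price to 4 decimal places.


PV(D) = D * exp(-r * t_d) = 0.0068 * 0.99508731 = 0.00676659
S_0' = S_0 - PV(D) = 1.0300 - 0.00676659 = 1.02323341
d1 = (ln(S_0'/K) + (r + sigma^2/2)*T) / (sigma*sqrt(T)) = -0.81177693
d2 = d1 - sigma*sqrt(T) = -0.94677693
exp(-rT) = 0.99327273
N(-d1) = 0.79154018; N(-d2) = 0.82812377
P = K * exp(-rT) * N(-d2) - S_0' * N(-d1) = 1.1600 * 0.99327273 * 0.82812377 - 1.02323341 * 0.79154018 = 0.1442

Answer: Price = 0.1442


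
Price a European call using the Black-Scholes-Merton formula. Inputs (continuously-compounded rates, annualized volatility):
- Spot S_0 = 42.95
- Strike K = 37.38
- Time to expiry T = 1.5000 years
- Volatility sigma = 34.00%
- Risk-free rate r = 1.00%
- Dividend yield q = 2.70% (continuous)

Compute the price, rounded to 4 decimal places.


Answer: Price = 8.8825

Derivation:
d1 = (ln(S/K) + (r - q + 0.5*sigma^2) * T) / (sigma * sqrt(T)) = 0.48053429
d2 = d1 - sigma * sqrt(T) = 0.06412103
exp(-rT) = 0.98511194; exp(-qT) = 0.96030916
C = S_0 * exp(-qT) * N(d1) - K * exp(-rT) * N(d2)
N(d1) = 0.68457623; N(d2) = 0.52556307
C = 42.9500 * 0.96030916 * 0.68457623 - 37.3800 * 0.98511194 * 0.52556307 = 8.8825


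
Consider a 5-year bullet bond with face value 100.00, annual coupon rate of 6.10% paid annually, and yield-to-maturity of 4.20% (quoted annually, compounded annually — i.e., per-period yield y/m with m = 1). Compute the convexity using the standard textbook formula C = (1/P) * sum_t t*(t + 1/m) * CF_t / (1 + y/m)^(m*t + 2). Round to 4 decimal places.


Coupon per period c = face * coupon_rate / m = 6.100000
Periods per year m = 1; per-period yield y/m = 0.042000
Number of cashflows N = 5
Cashflows (t years, CF_t, discount factor 1/(1+y/m)^(m*t), PV):
  t = 1.0000: CF_t = 6.100000, DF = 0.959693, PV = 5.854127
  t = 2.0000: CF_t = 6.100000, DF = 0.921010, PV = 5.618164
  t = 3.0000: CF_t = 6.100000, DF = 0.883887, PV = 5.391712
  t = 4.0000: CF_t = 6.100000, DF = 0.848260, PV = 5.174388
  t = 5.0000: CF_t = 106.100000, DF = 0.814069, PV = 86.372758
Price P = sum_t PV_t = 108.411148
Convexity numerator sum_t t*(t + 1/m) * CF_t / (1+y/m)^(m*t + 2):
  t = 1.0000: term = 10.783424
  t = 2.0000: term = 31.046326
  t = 3.0000: term = 59.589877
  t = 4.0000: term = 95.313302
  t = 5.0000: term = 2386.506414
Convexity = (1/P) * sum = 2583.239342 / 108.411148 = 23.828171

Answer: Convexity = 23.8282


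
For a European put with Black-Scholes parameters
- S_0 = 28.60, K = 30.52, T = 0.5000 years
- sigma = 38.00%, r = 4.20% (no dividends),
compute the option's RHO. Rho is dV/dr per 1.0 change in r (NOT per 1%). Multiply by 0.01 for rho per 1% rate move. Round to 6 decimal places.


d1 = -0.0293095336; d2 = -0.2980101105
phi(d1) = 0.3987709618; exp(-qT) = 1.0000000000; exp(-rT) = 0.9792189646
N(-d2) = 0.6171522765
Rho = -K*T*exp(-rT)*N(-d2) = -30.5200 * 0.5000 * 0.9792189646 * 0.6171522765 = -9.222033

Answer: Rho = -9.222033


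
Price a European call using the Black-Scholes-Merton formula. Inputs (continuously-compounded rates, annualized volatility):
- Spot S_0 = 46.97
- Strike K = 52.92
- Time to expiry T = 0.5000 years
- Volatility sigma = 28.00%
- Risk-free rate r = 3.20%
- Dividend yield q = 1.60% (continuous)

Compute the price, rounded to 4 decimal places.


Answer: Price = 1.7446

Derivation:
d1 = (ln(S/K) + (r - q + 0.5*sigma^2) * T) / (sigma * sqrt(T)) = -0.46301473
d2 = d1 - sigma * sqrt(T) = -0.66100463
exp(-rT) = 0.98412732; exp(-qT) = 0.99203191
C = S_0 * exp(-qT) * N(d1) - K * exp(-rT) * N(d2)
N(d1) = 0.32167690; N(d2) = 0.25430467
C = 46.9700 * 0.99203191 * 0.32167690 - 52.9200 * 0.98412732 * 0.25430467 = 1.7446


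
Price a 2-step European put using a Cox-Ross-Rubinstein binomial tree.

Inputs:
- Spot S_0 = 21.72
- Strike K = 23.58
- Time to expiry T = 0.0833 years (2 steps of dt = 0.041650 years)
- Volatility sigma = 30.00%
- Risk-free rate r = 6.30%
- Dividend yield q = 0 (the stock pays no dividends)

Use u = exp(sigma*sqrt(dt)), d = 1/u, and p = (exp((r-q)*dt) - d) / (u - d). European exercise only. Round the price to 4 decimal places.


Answer: Price = V(0,0) = 1.9836

Derivation:
dt = T/N = 0.041650
u = exp(sigma*sqrt(dt)) = 1.063138; d = 1/u = 0.940612
p = (exp((r-q)*dt) - d) / (u - d) = 0.506142
Discount per step: exp(-r*dt) = 0.997379
Stock lattice S(k, i) with i counting down-moves:
  k=0: S(0,0) = 21.7200
  k=1: S(1,0) = 23.0914; S(1,1) = 20.4301
  k=2: S(2,0) = 24.5493; S(2,1) = 21.7200; S(2,2) = 19.2168
Terminal payoffs V(N, i) = max(K - S_T, 0):
  V(2,0) = 0.000000; V(2,1) = 1.860000; V(2,2) = 4.363227
Backward induction: V(k, i) = exp(-r*dt) * [p * V(k+1, i) + (1-p) * V(k+1, i+1)].
  V(1,0) = exp(-r*dt) * [p*0.000000 + (1-p)*1.860000] = 0.916169
  V(1,1) = exp(-r*dt) * [p*1.860000 + (1-p)*4.363227] = 3.088125
  V(0,0) = exp(-r*dt) * [p*0.916169 + (1-p)*3.088125] = 1.983595


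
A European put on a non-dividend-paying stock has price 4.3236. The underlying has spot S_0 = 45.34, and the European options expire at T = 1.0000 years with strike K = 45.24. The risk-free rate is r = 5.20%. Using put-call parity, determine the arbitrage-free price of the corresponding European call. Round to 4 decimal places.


Answer: Call price = 6.7160

Derivation:
Put-call parity: C - P = S_0 * exp(-qT) - K * exp(-rT).
S_0 * exp(-qT) = 45.3400 * 1.00000000 = 45.34000000
K * exp(-rT) = 45.2400 * 0.94932887 = 42.94763794
C = P + S*exp(-qT) - K*exp(-rT)
C = 4.3236 + 45.34000000 - 42.94763794 = 6.7160


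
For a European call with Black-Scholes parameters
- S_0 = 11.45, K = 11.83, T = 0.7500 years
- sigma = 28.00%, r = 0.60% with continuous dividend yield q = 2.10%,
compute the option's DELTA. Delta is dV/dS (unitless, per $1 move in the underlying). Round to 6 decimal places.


d1 = -0.0597926538; d2 = -0.3022797668
phi(d1) = 0.3982297759; exp(-qT) = 0.9843733826; exp(-rT) = 0.9955101098
N(d1) = 0.4761603883
Delta = exp(-qT) * N(d1) = 0.9843733826 * 0.4761603883 = 0.468720

Answer: Delta = 0.468720


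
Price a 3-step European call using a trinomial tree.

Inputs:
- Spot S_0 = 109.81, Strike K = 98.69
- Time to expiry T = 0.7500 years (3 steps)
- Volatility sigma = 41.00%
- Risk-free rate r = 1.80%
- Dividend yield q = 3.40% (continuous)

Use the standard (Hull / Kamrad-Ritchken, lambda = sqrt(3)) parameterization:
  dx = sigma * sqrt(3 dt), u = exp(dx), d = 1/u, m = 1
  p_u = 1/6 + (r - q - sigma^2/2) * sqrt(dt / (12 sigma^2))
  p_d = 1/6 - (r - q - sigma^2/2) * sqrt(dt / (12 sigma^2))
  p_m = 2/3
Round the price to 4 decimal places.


Answer: Price = V(0,0) = 19.7737

Derivation:
dt = T/N = 0.250000; dx = sigma*sqrt(3*dt) = 0.355070
u = exp(dx) = 1.426281; d = 1/u = 0.701124
p_u = 0.131445, p_m = 0.666667, p_d = 0.201889
Discount per step: exp(-r*dt) = 0.995510
Stock lattice S(k, j) with j the centered position index:
  k=0: S(0,+0) = 109.8100
  k=1: S(1,-1) = 76.9904; S(1,+0) = 109.8100; S(1,+1) = 156.6199
  k=2: S(2,-2) = 53.9798; S(2,-1) = 76.9904; S(2,+0) = 109.8100; S(2,+1) = 156.6199; S(2,+2) = 223.3840
  k=3: S(3,-3) = 37.8466; S(3,-2) = 53.9798; S(3,-1) = 76.9904; S(3,+0) = 109.8100; S(3,+1) = 156.6199; S(3,+2) = 223.3840; S(3,+3) = 318.6084
Terminal payoffs V(N, j) = max(S_T - K, 0):
  V(3,-3) = 0.000000; V(3,-2) = 0.000000; V(3,-1) = 0.000000; V(3,+0) = 11.120000; V(3,+1) = 57.929926; V(3,+2) = 124.694037; V(3,+3) = 219.918427
Backward induction: V(k, j) = exp(-r*dt) * [p_u * V(k+1, j+1) + p_m * V(k+1, j) + p_d * V(k+1, j-1)]
  V(2,-2) = exp(-r*dt) * [p_u*0.000000 + p_m*0.000000 + p_d*0.000000] = 0.000000
  V(2,-1) = exp(-r*dt) * [p_u*11.120000 + p_m*0.000000 + p_d*0.000000] = 1.455103
  V(2,+0) = exp(-r*dt) * [p_u*57.929926 + p_m*11.120000 + p_d*0.000000] = 14.960446
  V(2,+1) = exp(-r*dt) * [p_u*124.694037 + p_m*57.929926 + p_d*11.120000] = 56.998261
  V(2,+2) = exp(-r*dt) * [p_u*219.918427 + p_m*124.694037 + p_d*57.929926] = 123.176334
  V(1,-1) = exp(-r*dt) * [p_u*14.960446 + p_m*1.455103 + p_d*0.000000] = 2.923357
  V(1,+0) = exp(-r*dt) * [p_u*56.998261 + p_m*14.960446 + p_d*1.455103] = 17.679785
  V(1,+1) = exp(-r*dt) * [p_u*123.176334 + p_m*56.998261 + p_d*14.960446] = 56.953203
  V(0,+0) = exp(-r*dt) * [p_u*56.953203 + p_m*17.679785 + p_d*2.923357] = 19.773734


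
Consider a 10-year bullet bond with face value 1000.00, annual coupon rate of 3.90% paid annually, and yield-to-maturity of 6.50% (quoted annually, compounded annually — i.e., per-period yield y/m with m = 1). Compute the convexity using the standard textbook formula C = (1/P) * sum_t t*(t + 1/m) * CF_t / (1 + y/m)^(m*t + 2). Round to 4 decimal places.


Coupon per period c = face * coupon_rate / m = 39.000000
Periods per year m = 1; per-period yield y/m = 0.065000
Number of cashflows N = 10
Cashflows (t years, CF_t, discount factor 1/(1+y/m)^(m*t), PV):
  t = 1.0000: CF_t = 39.000000, DF = 0.938967, PV = 36.619718
  t = 2.0000: CF_t = 39.000000, DF = 0.881659, PV = 34.384712
  t = 3.0000: CF_t = 39.000000, DF = 0.827849, PV = 32.286115
  t = 4.0000: CF_t = 39.000000, DF = 0.777323, PV = 30.315601
  t = 5.0000: CF_t = 39.000000, DF = 0.729881, PV = 28.465353
  t = 6.0000: CF_t = 39.000000, DF = 0.685334, PV = 26.728031
  t = 7.0000: CF_t = 39.000000, DF = 0.643506, PV = 25.096742
  t = 8.0000: CF_t = 39.000000, DF = 0.604231, PV = 23.565016
  t = 9.0000: CF_t = 39.000000, DF = 0.567353, PV = 22.126776
  t = 10.0000: CF_t = 1039.000000, DF = 0.532726, PV = 553.502351
Price P = sum_t PV_t = 813.090414
Convexity numerator sum_t t*(t + 1/m) * CF_t / (1+y/m)^(m*t + 2):
  t = 1.0000: term = 64.572229
  t = 2.0000: term = 181.893603
  t = 3.0000: term = 341.584231
  t = 4.0000: term = 534.560613
  t = 5.0000: term = 752.902271
  t = 6.0000: term = 989.730685
  t = 7.0000: term = 1239.099450
  t = 8.0000: term = 1495.894708
  t = 9.0000: term = 1755.744962
  t = 10.0000: term = 53680.053428
Convexity = (1/P) * sum = 61036.036181 / 813.090414 = 75.066727

Answer: Convexity = 75.0667


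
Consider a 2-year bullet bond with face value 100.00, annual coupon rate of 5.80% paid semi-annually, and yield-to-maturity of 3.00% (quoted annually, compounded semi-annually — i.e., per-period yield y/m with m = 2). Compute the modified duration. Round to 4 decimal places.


Coupon per period c = face * coupon_rate / m = 2.900000
Periods per year m = 2; per-period yield y/m = 0.015000
Number of cashflows N = 4
Cashflows (t years, CF_t, discount factor 1/(1+y/m)^(m*t), PV):
  t = 0.5000: CF_t = 2.900000, DF = 0.985222, PV = 2.857143
  t = 1.0000: CF_t = 2.900000, DF = 0.970662, PV = 2.814919
  t = 1.5000: CF_t = 2.900000, DF = 0.956317, PV = 2.773319
  t = 2.0000: CF_t = 102.900000, DF = 0.942184, PV = 96.950757
Price P = sum_t PV_t = 105.396139
First compute Macaulay numerator sum_t t * PV_t:
  t * PV_t at t = 0.5000: 1.428571
  t * PV_t at t = 1.0000: 2.814919
  t * PV_t at t = 1.5000: 4.159979
  t * PV_t at t = 2.0000: 193.901515
Macaulay duration D = 202.304984 / 105.396139 = 1.919472
Modified duration = D / (1 + y/m) = 1.919472 / (1 + 0.015000) = 1.891106

Answer: Modified duration = 1.8911


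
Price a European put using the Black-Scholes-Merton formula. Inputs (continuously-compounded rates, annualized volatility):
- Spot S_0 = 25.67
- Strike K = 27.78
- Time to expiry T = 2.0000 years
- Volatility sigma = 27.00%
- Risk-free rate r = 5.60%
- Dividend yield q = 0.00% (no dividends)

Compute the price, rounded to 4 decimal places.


Answer: Price = 3.4210

Derivation:
d1 = (ln(S/K) + (r - q + 0.5*sigma^2) * T) / (sigma * sqrt(T)) = 0.27736043
d2 = d1 - sigma * sqrt(T) = -0.10447723
exp(-rT) = 0.89404426; exp(-qT) = 1.00000000
P = K * exp(-rT) * N(-d2) - S_0 * exp(-qT) * N(-d1)
N(-d1) = 0.39075168; N(-d2) = 0.54160468
P = 27.7800 * 0.89404426 * 0.54160468 - 25.6700 * 1.00000000 * 0.39075168 = 3.4210


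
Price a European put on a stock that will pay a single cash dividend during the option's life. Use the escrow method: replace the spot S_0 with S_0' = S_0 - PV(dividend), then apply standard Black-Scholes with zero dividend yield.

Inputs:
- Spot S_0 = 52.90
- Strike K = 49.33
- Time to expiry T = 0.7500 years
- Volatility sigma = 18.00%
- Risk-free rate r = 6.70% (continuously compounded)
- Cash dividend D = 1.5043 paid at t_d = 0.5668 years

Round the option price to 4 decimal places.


Answer: Price = 1.3055

Derivation:
PV(D) = D * exp(-r * t_d) = 1.5043 * 0.96273643 = 1.44824441
S_0' = S_0 - PV(D) = 52.9000 - 1.44824441 = 51.45175559
d1 = (ln(S_0'/K) + (r + sigma^2/2)*T) / (sigma*sqrt(T)) = 0.67044587
d2 = d1 - sigma*sqrt(T) = 0.51456130
exp(-rT) = 0.95099165
N(-d1) = 0.25128680; N(-d2) = 0.30342981
P = K * exp(-rT) * N(-d2) - S_0' * N(-d1) = 49.3300 * 0.95099165 * 0.30342981 - 51.45175559 * 0.25128680 = 1.3055


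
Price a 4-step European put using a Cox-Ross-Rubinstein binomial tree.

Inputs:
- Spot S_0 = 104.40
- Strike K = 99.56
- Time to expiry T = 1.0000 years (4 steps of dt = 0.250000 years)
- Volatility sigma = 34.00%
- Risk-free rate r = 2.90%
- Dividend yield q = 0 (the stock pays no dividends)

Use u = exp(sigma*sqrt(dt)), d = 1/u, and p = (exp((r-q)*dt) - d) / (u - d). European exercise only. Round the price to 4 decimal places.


dt = T/N = 0.250000
u = exp(sigma*sqrt(dt)) = 1.185305; d = 1/u = 0.843665
p = (exp((r-q)*dt) - d) / (u - d) = 0.478900
Discount per step: exp(-r*dt) = 0.992776
Stock lattice S(k, i) with i counting down-moves:
  k=0: S(0,0) = 104.4000
  k=1: S(1,0) = 123.7458; S(1,1) = 88.0786
  k=2: S(2,0) = 146.6765; S(2,1) = 104.4000; S(2,2) = 74.3088
  k=3: S(3,0) = 173.8564; S(3,1) = 123.7458; S(3,2) = 88.0786; S(3,3) = 62.6917
  k=4: S(4,0) = 206.0728; S(4,1) = 146.6765; S(4,2) = 104.4000; S(4,3) = 74.3088; S(4,4) = 52.8908
Terminal payoffs V(N, i) = max(K - S_T, 0):
  V(4,0) = 0.000000; V(4,1) = 0.000000; V(4,2) = 0.000000; V(4,3) = 25.251178; V(4,4) = 46.669186
Backward induction: V(k, i) = exp(-r*dt) * [p * V(k+1, i) + (1-p) * V(k+1, i+1)].
  V(3,0) = exp(-r*dt) * [p*0.000000 + (1-p)*0.000000] = 0.000000
  V(3,1) = exp(-r*dt) * [p*0.000000 + (1-p)*0.000000] = 0.000000
  V(3,2) = exp(-r*dt) * [p*0.000000 + (1-p)*25.251178] = 13.063327
  V(3,3) = exp(-r*dt) * [p*25.251178 + (1-p)*46.669186] = 36.149062
  V(2,0) = exp(-r*dt) * [p*0.000000 + (1-p)*0.000000] = 0.000000
  V(2,1) = exp(-r*dt) * [p*0.000000 + (1-p)*13.063327] = 6.758121
  V(2,2) = exp(-r*dt) * [p*13.063327 + (1-p)*36.149062] = 24.912027
  V(1,0) = exp(-r*dt) * [p*0.000000 + (1-p)*6.758121] = 3.496215
  V(1,1) = exp(-r*dt) * [p*6.758121 + (1-p)*24.912027] = 16.100959
  V(0,0) = exp(-r*dt) * [p*3.496215 + (1-p)*16.100959] = 9.991839

Answer: Price = V(0,0) = 9.9918


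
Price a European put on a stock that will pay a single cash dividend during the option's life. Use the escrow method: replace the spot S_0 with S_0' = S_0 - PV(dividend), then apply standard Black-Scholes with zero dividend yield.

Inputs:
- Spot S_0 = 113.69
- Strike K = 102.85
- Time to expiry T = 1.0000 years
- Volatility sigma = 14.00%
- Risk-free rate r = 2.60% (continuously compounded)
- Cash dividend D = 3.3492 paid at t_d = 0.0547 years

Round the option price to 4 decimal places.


PV(D) = D * exp(-r * t_d) = 3.3492 * 0.99857881 = 3.34444015
S_0' = S_0 - PV(D) = 113.6900 - 3.34444015 = 110.34555985
d1 = (ln(S_0'/K) + (r + sigma^2/2)*T) / (sigma*sqrt(T)) = 0.75818056
d2 = d1 - sigma*sqrt(T) = 0.61818056
exp(-rT) = 0.97433509
N(-d1) = 0.22417145; N(-d2) = 0.26822816
P = K * exp(-rT) * N(-d2) - S_0' * N(-d1) = 102.8500 * 0.97433509 * 0.26822816 - 110.34555985 * 0.22417145 = 2.1429

Answer: Price = 2.1429


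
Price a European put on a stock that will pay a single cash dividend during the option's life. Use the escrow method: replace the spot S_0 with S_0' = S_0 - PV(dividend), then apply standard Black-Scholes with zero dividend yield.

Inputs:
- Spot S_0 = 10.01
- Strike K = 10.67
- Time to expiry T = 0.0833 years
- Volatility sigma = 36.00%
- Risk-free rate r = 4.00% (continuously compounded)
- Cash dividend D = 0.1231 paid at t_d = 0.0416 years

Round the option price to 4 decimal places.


Answer: Price = 0.8992

Derivation:
PV(D) = D * exp(-r * t_d) = 0.1231 * 0.99833738 = 0.12289533
S_0' = S_0 - PV(D) = 10.0100 - 0.12289533 = 9.88710467
d1 = (ln(S_0'/K) + (r + sigma^2/2)*T) / (sigma*sqrt(T)) = -0.64940719
d2 = d1 - sigma*sqrt(T) = -0.75330945
exp(-rT) = 0.99667354
N(-d1) = 0.74196239; N(-d2) = 0.77436801
P = K * exp(-rT) * N(-d2) - S_0' * N(-d1) = 10.6700 * 0.99667354 * 0.77436801 - 9.88710467 * 0.74196239 = 0.8992


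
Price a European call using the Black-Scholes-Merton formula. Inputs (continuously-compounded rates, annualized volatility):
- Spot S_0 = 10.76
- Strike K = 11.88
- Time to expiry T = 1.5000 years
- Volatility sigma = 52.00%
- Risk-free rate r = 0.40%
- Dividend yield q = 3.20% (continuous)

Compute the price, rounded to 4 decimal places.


Answer: Price = 2.0447

Derivation:
d1 = (ln(S/K) + (r - q + 0.5*sigma^2) * T) / (sigma * sqrt(T)) = 0.09700488
d2 = d1 - sigma * sqrt(T) = -0.53986245
exp(-rT) = 0.99401796; exp(-qT) = 0.95313379
C = S_0 * exp(-qT) * N(d1) - K * exp(-rT) * N(d2)
N(d1) = 0.53863874; N(d2) = 0.29464595
C = 10.7600 * 0.95313379 * 0.53863874 - 11.8800 * 0.99401796 * 0.29464595 = 2.0447


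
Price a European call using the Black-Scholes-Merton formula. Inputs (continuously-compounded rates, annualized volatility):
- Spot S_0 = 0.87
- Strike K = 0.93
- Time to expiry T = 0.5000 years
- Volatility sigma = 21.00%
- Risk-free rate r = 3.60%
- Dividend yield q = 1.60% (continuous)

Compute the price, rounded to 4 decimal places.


Answer: Price = 0.0312

Derivation:
d1 = (ln(S/K) + (r - q + 0.5*sigma^2) * T) / (sigma * sqrt(T)) = -0.30753336
d2 = d1 - sigma * sqrt(T) = -0.45602579
exp(-rT) = 0.98216103; exp(-qT) = 0.99203191
C = S_0 * exp(-qT) * N(d1) - K * exp(-rT) * N(d2)
N(d1) = 0.37921872; N(d2) = 0.32418572
C = 0.8700 * 0.99203191 * 0.37921872 - 0.9300 * 0.98216103 * 0.32418572 = 0.0312


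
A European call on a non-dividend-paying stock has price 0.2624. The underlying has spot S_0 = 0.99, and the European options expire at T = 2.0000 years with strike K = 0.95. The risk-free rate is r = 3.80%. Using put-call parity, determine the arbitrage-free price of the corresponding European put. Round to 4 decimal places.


Answer: Put price = 0.1529

Derivation:
Put-call parity: C - P = S_0 * exp(-qT) - K * exp(-rT).
S_0 * exp(-qT) = 0.9900 * 1.00000000 = 0.99000000
K * exp(-rT) = 0.9500 * 0.92681621 = 0.88047540
P = C - S*exp(-qT) + K*exp(-rT)
P = 0.2624 - 0.99000000 + 0.88047540 = 0.1529


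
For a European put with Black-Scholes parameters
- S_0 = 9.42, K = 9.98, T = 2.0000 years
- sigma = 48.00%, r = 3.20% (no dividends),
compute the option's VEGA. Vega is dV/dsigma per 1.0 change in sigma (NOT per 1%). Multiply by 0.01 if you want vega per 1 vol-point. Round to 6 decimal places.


Answer: Vega = 5.001319

Derivation:
d1 = 0.3486213182; d2 = -0.3302011917
phi(d1) = 0.3754211018; exp(-qT) = 1.0000000000; exp(-rT) = 0.9380049995
Vega = S * exp(-qT) * phi(d1) * sqrt(T) = 9.4200 * 1.0000000000 * 0.3754211018 * 1.4142135624 = 5.001319


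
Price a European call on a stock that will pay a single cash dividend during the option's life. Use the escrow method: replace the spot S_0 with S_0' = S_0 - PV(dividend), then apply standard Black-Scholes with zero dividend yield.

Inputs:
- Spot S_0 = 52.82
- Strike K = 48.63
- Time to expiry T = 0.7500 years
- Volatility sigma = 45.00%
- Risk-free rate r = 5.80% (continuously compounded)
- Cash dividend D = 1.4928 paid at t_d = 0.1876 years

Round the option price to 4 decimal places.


PV(D) = D * exp(-r * t_d) = 1.4928 * 0.98917818 = 1.47664519
S_0' = S_0 - PV(D) = 52.8200 - 1.47664519 = 51.34335481
d1 = (ln(S_0'/K) + (r + sigma^2/2)*T) / (sigma*sqrt(T)) = 0.44579753
d2 = d1 - sigma*sqrt(T) = 0.05608610
exp(-rT) = 0.95743255
N(d1) = 0.67212825; N(d2) = 0.52236339
C = S_0' * N(d1) - K * exp(-rT) * N(d2) = 51.34335481 * 0.67212825 - 48.6300 * 0.95743255 * 0.52236339 = 10.1881

Answer: Price = 10.1881
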